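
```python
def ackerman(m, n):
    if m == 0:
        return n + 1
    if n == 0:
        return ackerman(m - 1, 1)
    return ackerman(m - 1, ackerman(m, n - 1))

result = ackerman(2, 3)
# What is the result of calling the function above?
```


ackerman(2, 3)
= ackerman(1, ackerman(2, 2))
First compute ackerman(2, 2) = 7
= ackerman(1, 7)
= 9


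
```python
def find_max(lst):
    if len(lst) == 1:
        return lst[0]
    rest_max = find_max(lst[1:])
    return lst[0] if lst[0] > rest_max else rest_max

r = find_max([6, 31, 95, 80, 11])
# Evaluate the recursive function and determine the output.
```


find_max([6, 31, 95, 80, 11])
= compare 6 with find_max([31, 95, 80, 11])
= compare 31 with find_max([95, 80, 11])
= compare 95 with find_max([80, 11])
= compare 80 with find_max([11])
Base: find_max([11]) = 11
compare 80 with 11: max = 80
compare 95 with 80: max = 95
compare 31 with 95: max = 95
compare 6 with 95: max = 95
= 95


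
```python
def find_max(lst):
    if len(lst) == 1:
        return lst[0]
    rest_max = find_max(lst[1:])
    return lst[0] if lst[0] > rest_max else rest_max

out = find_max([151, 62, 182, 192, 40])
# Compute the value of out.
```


find_max([151, 62, 182, 192, 40])
= compare 151 with find_max([62, 182, 192, 40])
= compare 62 with find_max([182, 192, 40])
= compare 182 with find_max([192, 40])
= compare 192 with find_max([40])
Base: find_max([40]) = 40
compare 192 with 40: max = 192
compare 182 with 192: max = 192
compare 62 with 192: max = 192
compare 151 with 192: max = 192
= 192


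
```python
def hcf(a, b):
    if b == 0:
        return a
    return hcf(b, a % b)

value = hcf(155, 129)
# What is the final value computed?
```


hcf(155, 129)
= hcf(129, 155 % 129) = hcf(129, 26)
= hcf(26, 129 % 26) = hcf(26, 25)
= hcf(25, 26 % 25) = hcf(25, 1)
= hcf(1, 25 % 1) = hcf(1, 0)
b == 0, return a = 1


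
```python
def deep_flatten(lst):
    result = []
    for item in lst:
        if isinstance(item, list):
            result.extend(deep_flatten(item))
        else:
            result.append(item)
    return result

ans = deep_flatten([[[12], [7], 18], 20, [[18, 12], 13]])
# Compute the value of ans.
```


deep_flatten([[[12], [7], 18], 20, [[18, 12], 13]])
Processing each element:
  [[12], [7], 18] is a list -> deep_flatten recursively -> [12, 7, 18]
  20 is not a list -> append 20
  [[18, 12], 13] is a list -> deep_flatten recursively -> [18, 12, 13]
= [12, 7, 18, 20, 18, 12, 13]


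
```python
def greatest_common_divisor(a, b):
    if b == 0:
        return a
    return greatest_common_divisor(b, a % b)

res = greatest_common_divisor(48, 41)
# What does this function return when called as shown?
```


greatest_common_divisor(48, 41)
= greatest_common_divisor(41, 48 % 41) = greatest_common_divisor(41, 7)
= greatest_common_divisor(7, 41 % 7) = greatest_common_divisor(7, 6)
= greatest_common_divisor(6, 7 % 6) = greatest_common_divisor(6, 1)
= greatest_common_divisor(1, 6 % 1) = greatest_common_divisor(1, 0)
b == 0, return a = 1


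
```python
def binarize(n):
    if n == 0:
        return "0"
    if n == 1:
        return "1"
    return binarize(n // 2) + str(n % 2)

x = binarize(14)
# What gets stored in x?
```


binarize(14)
= binarize(7) + "0"
= binarize(3) + "1" + "0"
= binarize(1) + "1" + "1" + "0"
= "1" + "1" + "1" + "0"
= "1110"


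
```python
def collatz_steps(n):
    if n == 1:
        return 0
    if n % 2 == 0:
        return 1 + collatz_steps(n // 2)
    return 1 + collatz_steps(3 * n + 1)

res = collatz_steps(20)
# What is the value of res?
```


collatz_steps(20)
20 is even -> collatz_steps(10)
10 is even -> collatz_steps(5)
5 is odd -> 3*5+1 = 16 -> collatz_steps(16)
16 is even -> collatz_steps(8)
8 is even -> collatz_steps(4)
4 is even -> collatz_steps(2)
2 is even -> collatz_steps(1)
Reached 1 after 7 steps
= 7


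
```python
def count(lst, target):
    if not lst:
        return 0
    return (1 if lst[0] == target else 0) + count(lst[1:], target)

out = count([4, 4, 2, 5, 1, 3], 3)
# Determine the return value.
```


count([4, 4, 2, 5, 1, 3], 3)
lst[0]=4 != 3: 0 + count([4, 2, 5, 1, 3], 3)
lst[0]=4 != 3: 0 + count([2, 5, 1, 3], 3)
lst[0]=2 != 3: 0 + count([5, 1, 3], 3)
lst[0]=5 != 3: 0 + count([1, 3], 3)
lst[0]=1 != 3: 0 + count([3], 3)
lst[0]=3 == 3: 1 + count([], 3)
= 1


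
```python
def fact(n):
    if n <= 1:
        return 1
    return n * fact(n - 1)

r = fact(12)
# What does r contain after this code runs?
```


fact(12)
= 12 * fact(11)
= 12 * 11 * fact(10)
= 12 * 11 * 10 * fact(9)
= 12 * 11 * 10 * 9 * fact(8)
= 12 * 11 * 10 * 9 * 8 * fact(7)
= 12 * 11 * 10 * 9 * 8 * 7 * fact(6)
= 12 * 11 * 10 * 9 * 8 * 7 * 6 * fact(5)
= 12 * 11 * 10 * 9 * 8 * 7 * 6 * 5 * fact(4)
= 12 * 11 * 10 * 9 * 8 * 7 * 6 * 5 * 4 * fact(3)
= 12 * 11 * 10 * 9 * 8 * 7 * 6 * 5 * 4 * 3 * fact(2)
= 12 * 11 * 10 * 9 * 8 * 7 * 6 * 5 * 4 * 3 * 2 * fact(1)
= 12 * 11 * 10 * 9 * 8 * 7 * 6 * 5 * 4 * 3 * 2 * 1
= 479001600


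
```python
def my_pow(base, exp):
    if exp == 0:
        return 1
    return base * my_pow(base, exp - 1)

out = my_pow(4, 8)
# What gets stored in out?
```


my_pow(4, 8)
= 4 * my_pow(4, 7)
= 4 * 4 * my_pow(4, 6)
= 4 * 4 * 4 * my_pow(4, 5)
= 4 * 4 * 4 * 4 * my_pow(4, 4)
= 4 * 4 * 4 * 4 * 4 * my_pow(4, 3)
= 4 * 4 * 4 * 4 * 4 * 4 * my_pow(4, 2)
= 4 * 4 * 4 * 4 * 4 * 4 * 4 * my_pow(4, 1)
= 4 * 4 * 4 * 4 * 4 * 4 * 4 * 4 * my_pow(4, 0)
= 4 * 4 * 4 * 4 * 4 * 4 * 4 * 4 * 1
= 65536


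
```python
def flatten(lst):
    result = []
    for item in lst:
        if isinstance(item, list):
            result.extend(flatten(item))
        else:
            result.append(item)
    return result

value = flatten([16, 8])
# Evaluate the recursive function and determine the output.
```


flatten([16, 8])
Processing each element:
  16 is not a list -> append 16
  8 is not a list -> append 8
= [16, 8]


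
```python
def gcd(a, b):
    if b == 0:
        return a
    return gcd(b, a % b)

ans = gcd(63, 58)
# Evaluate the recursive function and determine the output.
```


gcd(63, 58)
= gcd(58, 63 % 58) = gcd(58, 5)
= gcd(5, 58 % 5) = gcd(5, 3)
= gcd(3, 5 % 3) = gcd(3, 2)
= gcd(2, 3 % 2) = gcd(2, 1)
= gcd(1, 2 % 1) = gcd(1, 0)
b == 0, return a = 1


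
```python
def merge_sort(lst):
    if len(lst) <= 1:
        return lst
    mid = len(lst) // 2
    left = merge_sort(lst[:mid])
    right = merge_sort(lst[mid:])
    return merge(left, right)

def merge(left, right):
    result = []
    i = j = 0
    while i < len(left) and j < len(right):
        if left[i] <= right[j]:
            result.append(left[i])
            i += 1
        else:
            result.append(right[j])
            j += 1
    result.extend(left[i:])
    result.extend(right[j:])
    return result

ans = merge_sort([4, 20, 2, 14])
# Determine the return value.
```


merge_sort([4, 20, 2, 14])
Split into [4, 20] and [2, 14]
Left sorted: [4, 20]
Right sorted: [2, 14]
Merge [4, 20] and [2, 14]
= [2, 4, 14, 20]


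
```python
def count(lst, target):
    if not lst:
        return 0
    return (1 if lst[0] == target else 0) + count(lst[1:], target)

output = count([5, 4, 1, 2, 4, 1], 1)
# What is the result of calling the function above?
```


count([5, 4, 1, 2, 4, 1], 1)
lst[0]=5 != 1: 0 + count([4, 1, 2, 4, 1], 1)
lst[0]=4 != 1: 0 + count([1, 2, 4, 1], 1)
lst[0]=1 == 1: 1 + count([2, 4, 1], 1)
lst[0]=2 != 1: 0 + count([4, 1], 1)
lst[0]=4 != 1: 0 + count([1], 1)
lst[0]=1 == 1: 1 + count([], 1)
= 2


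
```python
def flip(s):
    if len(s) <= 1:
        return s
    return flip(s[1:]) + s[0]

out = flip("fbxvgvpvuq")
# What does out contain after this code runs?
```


flip("fbxvgvpvuq")
= flip("bxvgvpvuq") + "f"
= flip("xvgvpvuq") + "b" + "f"
= flip("vgvpvuq") + "x" + "b" + "f"
= flip("gvpvuq") + "v" + "x" + "b" + "f"
= flip("vpvuq") + "g" + "v" + "x" + "b" + "f"
= flip("pvuq") + "v" + "g" + "v" + "x" + "b" + "f"
= flip("vuq") + "p" + "v" + "g" + "v" + "x" + "b" + "f"
= flip("uq") + "v" + "p" + "v" + "g" + "v" + "x" + "b" + "f"
= flip("q") + "u" + "v" + "p" + "v" + "g" + "v" + "x" + "b" + "f"
= "q" + "u" + "v" + "p" + "v" + "g" + "v" + "x" + "b" + "f"
= "quvpvgvxbf"


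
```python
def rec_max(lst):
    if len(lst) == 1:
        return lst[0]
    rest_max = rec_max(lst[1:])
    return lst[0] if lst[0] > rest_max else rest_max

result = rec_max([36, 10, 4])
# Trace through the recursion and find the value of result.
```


rec_max([36, 10, 4])
= compare 36 with rec_max([10, 4])
= compare 10 with rec_max([4])
Base: rec_max([4]) = 4
compare 10 with 4: max = 10
compare 36 with 10: max = 36
= 36


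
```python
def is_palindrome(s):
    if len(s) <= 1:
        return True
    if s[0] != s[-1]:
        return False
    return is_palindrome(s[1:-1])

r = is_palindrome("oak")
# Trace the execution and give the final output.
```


is_palindrome("oak")
"oak": s[0]='o' != s[-1]='k' -> False
= False


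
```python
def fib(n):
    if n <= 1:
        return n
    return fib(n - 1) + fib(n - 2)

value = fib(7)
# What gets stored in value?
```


fib(7)
= fib(6) + fib(5)
= (fib(5) + fib(4)) + fib(5)
Computing bottom-up: fib(0)=0, fib(1)=1, fib(2)=1, fib(3)=2, fib(4)=3, fib(5)=5, fib(6)=8, fib(7)=13
= 13


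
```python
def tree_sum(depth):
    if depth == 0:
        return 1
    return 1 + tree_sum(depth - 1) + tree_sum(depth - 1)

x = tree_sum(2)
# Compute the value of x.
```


tree_sum(2)
= 1 + tree_sum(1) + tree_sum(1)
= 1 + 2 * tree_sum(1)
tree_sum(k) = 2^(k+1) - 1
tree_sum(0) = 1
tree_sum(1) = 3
tree_sum(2) = 7
tree_sum(2) = 2^3 - 1 = 7


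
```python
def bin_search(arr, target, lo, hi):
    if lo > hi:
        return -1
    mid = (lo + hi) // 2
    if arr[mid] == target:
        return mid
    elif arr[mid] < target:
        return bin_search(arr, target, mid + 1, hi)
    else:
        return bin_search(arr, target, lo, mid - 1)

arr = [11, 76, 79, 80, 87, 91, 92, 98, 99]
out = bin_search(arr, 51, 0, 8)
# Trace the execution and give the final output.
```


bin_search(arr, 51, 0, 8)
lo=0, hi=8, mid=4, arr[mid]=87
87 > 51, search left half
lo=0, hi=3, mid=1, arr[mid]=76
76 > 51, search left half
lo=0, hi=0, mid=0, arr[mid]=11
11 < 51, search right half
lo > hi, target not found, return -1
= -1


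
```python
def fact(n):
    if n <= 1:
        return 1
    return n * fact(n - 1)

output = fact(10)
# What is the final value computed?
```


fact(10)
= 10 * fact(9)
= 10 * 9 * fact(8)
= 10 * 9 * 8 * fact(7)
= 10 * 9 * 8 * 7 * fact(6)
= 10 * 9 * 8 * 7 * 6 * fact(5)
= 10 * 9 * 8 * 7 * 6 * 5 * fact(4)
= 10 * 9 * 8 * 7 * 6 * 5 * 4 * fact(3)
= 10 * 9 * 8 * 7 * 6 * 5 * 4 * 3 * fact(2)
= 10 * 9 * 8 * 7 * 6 * 5 * 4 * 3 * 2 * fact(1)
= 10 * 9 * 8 * 7 * 6 * 5 * 4 * 3 * 2 * 1
= 3628800


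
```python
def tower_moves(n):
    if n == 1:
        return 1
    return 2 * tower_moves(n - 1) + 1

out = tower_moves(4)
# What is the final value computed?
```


tower_moves(4)
= 2 * tower_moves(3) + 1
= 2 * (2 * tower_moves(2) + 1) + 1
= 2 * (2 * (2 * tower_moves(1) + 1) + 1) + 1
Now compute bottom-up:
tower_moves(1) = 1
tower_moves(2) = 2 * 1 + 1 = 3
tower_moves(3) = 2 * 3 + 1 = 7
tower_moves(4) = 2 * 7 + 1 = 15
= 15


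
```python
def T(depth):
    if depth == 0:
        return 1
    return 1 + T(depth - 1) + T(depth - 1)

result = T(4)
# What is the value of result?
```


T(4)
= 1 + T(3) + T(3)
= 1 + 2 * T(3)
T(k) = 2^(k+1) - 1
T(0) = 1
T(1) = 3
T(2) = 7
T(3) = 15
T(4) = 31
T(4) = 2^5 - 1 = 31


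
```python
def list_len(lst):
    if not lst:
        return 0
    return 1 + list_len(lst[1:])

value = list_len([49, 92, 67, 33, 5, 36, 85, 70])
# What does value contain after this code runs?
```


list_len([49, 92, 67, 33, 5, 36, 85, 70])
= 1 + list_len([92, 67, 33, 5, 36, 85, 70])
= 1 + 1 + list_len([67, 33, 5, 36, 85, 70])
= 1 + 1 + 1 + list_len([33, 5, 36, 85, 70])
= 1 + 1 + 1 + 1 + list_len([5, 36, 85, 70])
= 1 + 1 + 1 + 1 + 1 + list_len([36, 85, 70])
= 1 + 1 + 1 + 1 + 1 + 1 + list_len([85, 70])
= 1 + 1 + 1 + 1 + 1 + 1 + 1 + list_len([70])
= 1 + 1 + 1 + 1 + 1 + 1 + 1 + 1 + list_len([])
= 1 + 1 + 1 + 1 + 1 + 1 + 1 + 1 + 0
= 8


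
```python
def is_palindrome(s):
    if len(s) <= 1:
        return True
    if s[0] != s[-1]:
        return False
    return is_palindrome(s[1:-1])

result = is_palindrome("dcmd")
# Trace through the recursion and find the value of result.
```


is_palindrome("dcmd")
"dcmd": s[0]='d' == s[-1]='d' -> is_palindrome("cm")
"cm": s[0]='c' != s[-1]='m' -> False
= False


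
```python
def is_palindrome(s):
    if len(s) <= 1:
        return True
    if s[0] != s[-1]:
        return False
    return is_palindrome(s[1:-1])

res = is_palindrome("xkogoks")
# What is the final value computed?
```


is_palindrome("xkogoks")
"xkogoks": s[0]='x' != s[-1]='s' -> False
= False


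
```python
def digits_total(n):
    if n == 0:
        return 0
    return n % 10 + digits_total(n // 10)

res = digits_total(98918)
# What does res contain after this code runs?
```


digits_total(98918)
= 8 + digits_total(9891)
= 8 + 1 + digits_total(989)
= 8 + 1 + 9 + digits_total(98)
= 8 + 1 + 9 + 8 + digits_total(9)
= 8 + 1 + 9 + 8 + 9 + digits_total(0)
= 8 + 1 + 9 + 8 + 9 + 0
= 35


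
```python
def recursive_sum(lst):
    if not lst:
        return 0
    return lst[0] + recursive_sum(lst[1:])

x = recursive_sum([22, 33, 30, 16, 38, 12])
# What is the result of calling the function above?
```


recursive_sum([22, 33, 30, 16, 38, 12])
= 22 + recursive_sum([33, 30, 16, 38, 12])
= 22 + 33 + recursive_sum([30, 16, 38, 12])
= 22 + 33 + 30 + recursive_sum([16, 38, 12])
= 22 + 33 + 30 + 16 + recursive_sum([38, 12])
= 22 + 33 + 30 + 16 + 38 + recursive_sum([12])
= 22 + 33 + 30 + 16 + 38 + 12 + recursive_sum([])
= 22 + 33 + 30 + 16 + 38 + 12 + 0
= 151


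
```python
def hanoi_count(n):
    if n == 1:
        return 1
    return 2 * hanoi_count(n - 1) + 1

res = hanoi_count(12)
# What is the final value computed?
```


hanoi_count(12)
= 2 * hanoi_count(11) + 1
= 2 * (2 * hanoi_count(10) + 1) + 1
= 2 * (2 * (2 * hanoi_count(9) + 1) + 1) + 1
= 2 * (2 * (2 * (2 * hanoi_count(8) + 1) + 1) + 1) + 1
= 2 * (2 * (2 * (2 * (2 * hanoi_count(7) + 1) + 1) + 1) + 1) + 1
= 2 * (2 * (2 * (2 * (2 * (2 * hanoi_count(6) + 1) + 1) + 1) + 1) + 1) + 1
= 2 * (2 * (2 * (2 * (2 * (2 * (2 * hanoi_count(5) + 1) + 1) + 1) + 1) + 1) + 1) + 1
= 2 * (2 * (2 * (2 * (2 * (2 * (2 * (2 * hanoi_count(4) + 1) + 1) + 1) + 1) + 1) + 1) + 1) + 1
= 2 * (2 * (2 * (2 * (2 * (2 * (2 * (2 * (2 * hanoi_count(3) + 1) + 1) + 1) + 1) + 1) + 1) + 1) + 1) + 1
= 2 * (2 * (2 * (2 * (2 * (2 * (2 * (2 * (2 * (2 * hanoi_count(2) + 1) + 1) + 1) + 1) + 1) + 1) + 1) + 1) + 1) + 1
= 2 * (2 * (2 * (2 * (2 * (2 * (2 * (2 * (2 * (2 * (2 * hanoi_count(1) + 1) + 1) + 1) + 1) + 1) + 1) + 1) + 1) + 1) + 1) + 1
Now compute bottom-up:
hanoi_count(1) = 1
hanoi_count(2) = 2 * 1 + 1 = 3
hanoi_count(3) = 2 * 3 + 1 = 7
hanoi_count(4) = 2 * 7 + 1 = 15
hanoi_count(5) = 2 * 15 + 1 = 31
hanoi_count(6) = 2 * 31 + 1 = 63
hanoi_count(7) = 2 * 63 + 1 = 127
hanoi_count(8) = 2 * 127 + 1 = 255
hanoi_count(9) = 2 * 255 + 1 = 511
hanoi_count(10) = 2 * 511 + 1 = 1023
hanoi_count(11) = 2 * 1023 + 1 = 2047
hanoi_count(12) = 2 * 2047 + 1 = 4095
= 4095


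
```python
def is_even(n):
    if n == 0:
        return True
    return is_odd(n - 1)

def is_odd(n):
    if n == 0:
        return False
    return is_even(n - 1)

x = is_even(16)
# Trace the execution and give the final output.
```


is_even(16)
= is_odd(15)
= is_even(14)
= is_odd(13)
= is_even(12)
= is_odd(11)
= is_even(10)
= is_odd(9)
= is_even(8)
= is_odd(7)
= is_even(6)
= is_odd(5)
= is_even(4)
= is_odd(3)
= is_even(2)
= is_odd(1)
= is_even(0)
n == 0: return True
= True


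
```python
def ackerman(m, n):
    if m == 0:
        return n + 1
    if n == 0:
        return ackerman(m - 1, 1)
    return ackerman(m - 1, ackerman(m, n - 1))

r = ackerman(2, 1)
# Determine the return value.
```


ackerman(2, 1)
= ackerman(1, ackerman(2, 0))
First compute ackerman(2, 0) = 3
= ackerman(1, 3)
= 5


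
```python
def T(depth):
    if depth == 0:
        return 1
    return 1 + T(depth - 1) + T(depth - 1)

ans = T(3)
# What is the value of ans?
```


T(3)
= 1 + T(2) + T(2)
= 1 + 2 * T(2)
T(k) = 2^(k+1) - 1
T(0) = 1
T(1) = 3
T(2) = 7
T(3) = 15
T(3) = 2^4 - 1 = 15


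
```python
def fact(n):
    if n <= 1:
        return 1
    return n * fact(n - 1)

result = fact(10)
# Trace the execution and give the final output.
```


fact(10)
= 10 * fact(9)
= 10 * 9 * fact(8)
= 10 * 9 * 8 * fact(7)
= 10 * 9 * 8 * 7 * fact(6)
= 10 * 9 * 8 * 7 * 6 * fact(5)
= 10 * 9 * 8 * 7 * 6 * 5 * fact(4)
= 10 * 9 * 8 * 7 * 6 * 5 * 4 * fact(3)
= 10 * 9 * 8 * 7 * 6 * 5 * 4 * 3 * fact(2)
= 10 * 9 * 8 * 7 * 6 * 5 * 4 * 3 * 2 * fact(1)
= 10 * 9 * 8 * 7 * 6 * 5 * 4 * 3 * 2 * 1
= 3628800


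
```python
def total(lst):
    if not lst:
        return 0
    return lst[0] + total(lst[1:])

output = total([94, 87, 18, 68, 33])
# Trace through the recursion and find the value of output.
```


total([94, 87, 18, 68, 33])
= 94 + total([87, 18, 68, 33])
= 94 + 87 + total([18, 68, 33])
= 94 + 87 + 18 + total([68, 33])
= 94 + 87 + 18 + 68 + total([33])
= 94 + 87 + 18 + 68 + 33 + total([])
= 94 + 87 + 18 + 68 + 33 + 0
= 300


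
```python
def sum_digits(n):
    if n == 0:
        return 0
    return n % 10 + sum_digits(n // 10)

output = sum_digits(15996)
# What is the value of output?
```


sum_digits(15996)
= 6 + sum_digits(1599)
= 6 + 9 + sum_digits(159)
= 6 + 9 + 9 + sum_digits(15)
= 6 + 9 + 9 + 5 + sum_digits(1)
= 6 + 9 + 9 + 5 + 1 + sum_digits(0)
= 6 + 9 + 9 + 5 + 1 + 0
= 30


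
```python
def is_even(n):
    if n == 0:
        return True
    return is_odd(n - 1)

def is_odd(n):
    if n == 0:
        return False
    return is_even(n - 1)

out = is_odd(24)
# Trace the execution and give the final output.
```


is_odd(24)
= is_even(23)
= is_odd(22)
= is_even(21)
= is_odd(20)
= is_even(19)
= is_odd(18)
= is_even(17)
= is_odd(16)
= is_even(15)
= is_odd(14)
= is_even(13)
= is_odd(12)
= is_even(11)
= is_odd(10)
= is_even(9)
= is_odd(8)
= is_even(7)
= is_odd(6)
= is_even(5)
= is_odd(4)
= is_even(3)
= is_odd(2)
= is_even(1)
= is_odd(0)
n == 0: return False
= False


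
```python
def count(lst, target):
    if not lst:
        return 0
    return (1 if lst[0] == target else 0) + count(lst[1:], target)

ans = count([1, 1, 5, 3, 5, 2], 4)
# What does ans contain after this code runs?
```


count([1, 1, 5, 3, 5, 2], 4)
lst[0]=1 != 4: 0 + count([1, 5, 3, 5, 2], 4)
lst[0]=1 != 4: 0 + count([5, 3, 5, 2], 4)
lst[0]=5 != 4: 0 + count([3, 5, 2], 4)
lst[0]=3 != 4: 0 + count([5, 2], 4)
lst[0]=5 != 4: 0 + count([2], 4)
lst[0]=2 != 4: 0 + count([], 4)
= 0


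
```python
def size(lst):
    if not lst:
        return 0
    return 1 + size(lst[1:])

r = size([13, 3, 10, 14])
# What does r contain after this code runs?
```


size([13, 3, 10, 14])
= 1 + size([3, 10, 14])
= 1 + 1 + size([10, 14])
= 1 + 1 + 1 + size([14])
= 1 + 1 + 1 + 1 + size([])
= 1 + 1 + 1 + 1 + 0
= 4


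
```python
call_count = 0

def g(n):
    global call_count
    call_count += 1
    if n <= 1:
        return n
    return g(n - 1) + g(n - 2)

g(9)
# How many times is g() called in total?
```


g(9) calls g(8) and g(7); each non-base call branches into two more.
Let C(k) = total number of calls made by g(k), including the call to g(k) itself.
Base cases: C(0) = 1, C(1) = 1
Recurrence: C(k) = 1 + C(k-1) + C(k-2)
  C(2) = 1 + C(1) + C(0) = 1 + 1 + 1 = 3
  C(3) = 1 + C(2) + C(1) = 1 + 3 + 1 = 5
  C(4) = 1 + C(3) + C(2) = 1 + 5 + 3 = 9
  C(5) = 1 + C(4) + C(3) = 1 + 9 + 5 = 15
  C(6) = 1 + C(5) + C(4) = 1 + 15 + 9 = 25
  C(7) = 1 + C(6) + C(5) = 1 + 25 + 15 = 41
  C(8) = 1 + C(7) + C(6) = 1 + 41 + 25 = 67
  C(9) = 1 + C(8) + C(7) = 1 + 67 + 41 = 109
Total calls = C(9) = 109


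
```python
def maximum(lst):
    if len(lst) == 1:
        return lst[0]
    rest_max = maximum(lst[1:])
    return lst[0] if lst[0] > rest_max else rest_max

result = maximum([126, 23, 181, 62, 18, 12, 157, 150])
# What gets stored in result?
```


maximum([126, 23, 181, 62, 18, 12, 157, 150])
= compare 126 with maximum([23, 181, 62, 18, 12, 157, 150])
= compare 23 with maximum([181, 62, 18, 12, 157, 150])
= compare 181 with maximum([62, 18, 12, 157, 150])
= compare 62 with maximum([18, 12, 157, 150])
= compare 18 with maximum([12, 157, 150])
= compare 12 with maximum([157, 150])
= compare 157 with maximum([150])
Base: maximum([150]) = 150
compare 157 with 150: max = 157
compare 12 with 157: max = 157
compare 18 with 157: max = 157
compare 62 with 157: max = 157
compare 181 with 157: max = 181
compare 23 with 181: max = 181
compare 126 with 181: max = 181
= 181


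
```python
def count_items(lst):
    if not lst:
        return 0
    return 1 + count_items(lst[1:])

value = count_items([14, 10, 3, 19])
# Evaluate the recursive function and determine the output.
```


count_items([14, 10, 3, 19])
= 1 + count_items([10, 3, 19])
= 1 + 1 + count_items([3, 19])
= 1 + 1 + 1 + count_items([19])
= 1 + 1 + 1 + 1 + count_items([])
= 1 + 1 + 1 + 1 + 0
= 4


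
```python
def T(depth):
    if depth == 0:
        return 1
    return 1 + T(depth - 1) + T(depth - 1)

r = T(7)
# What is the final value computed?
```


T(7)
= 1 + T(6) + T(6)
= 1 + 2 * T(6)
T(k) = 2^(k+1) - 1
T(0) = 1
T(1) = 3
T(2) = 7
T(3) = 15
T(4) = 31
T(7) = 2^8 - 1 = 255


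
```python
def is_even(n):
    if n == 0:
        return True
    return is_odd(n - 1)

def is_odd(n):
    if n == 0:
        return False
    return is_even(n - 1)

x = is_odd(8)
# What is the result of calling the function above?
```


is_odd(8)
= is_even(7)
= is_odd(6)
= is_even(5)
= is_odd(4)
= is_even(3)
= is_odd(2)
= is_even(1)
= is_odd(0)
n == 0: return False
= False


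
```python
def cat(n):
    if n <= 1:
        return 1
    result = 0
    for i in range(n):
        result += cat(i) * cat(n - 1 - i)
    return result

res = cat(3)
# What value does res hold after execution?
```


cat(3)
= sum of cat(i) * cat(3-1-i) for i in 0..2
First compute sub-values bottom-up:
  cat(0) = 1, cat(1) = 1
  cat(2) = 1*1 + 1*1 = 2
Now cat(3):
  cat(0)*cat(2) = 1*2 = 2
  cat(1)*cat(1) = 1*1 = 1
  cat(2)*cat(0) = 2*1 = 2
= 2 + 1 + 2
= 5


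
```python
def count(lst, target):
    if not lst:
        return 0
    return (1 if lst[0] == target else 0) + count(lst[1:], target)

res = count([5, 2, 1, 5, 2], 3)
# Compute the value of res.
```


count([5, 2, 1, 5, 2], 3)
lst[0]=5 != 3: 0 + count([2, 1, 5, 2], 3)
lst[0]=2 != 3: 0 + count([1, 5, 2], 3)
lst[0]=1 != 3: 0 + count([5, 2], 3)
lst[0]=5 != 3: 0 + count([2], 3)
lst[0]=2 != 3: 0 + count([], 3)
= 0


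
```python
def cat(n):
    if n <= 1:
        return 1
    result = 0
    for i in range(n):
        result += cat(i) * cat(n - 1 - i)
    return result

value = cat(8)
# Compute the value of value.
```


cat(8)
= sum of cat(i) * cat(8-1-i) for i in 0..7
First compute sub-values bottom-up:
  cat(0) = 1, cat(1) = 1
  cat(2) = 1*1 + 1*1 = 2
  cat(3) = 1*2 + 1*1 + 2*1 = 5
  cat(4) = 1*5 + 1*2 + 2*1 + 5*1 = 14
  cat(5) = 1*14 + 1*5 + 2*2 + 5*1 + 14*1 = 42
  cat(6) = 1*42 + 1*14 + 2*5 + 5*2 + 14*1 + 42*1 = 132
  cat(7) = 1*132 + 1*42 + 2*14 + 5*5 + 14*2 + 42*1 + 132*1 = 429
Now cat(8):
  cat(0)*cat(7) = 1*429 = 429
  cat(1)*cat(6) = 1*132 = 132
  cat(2)*cat(5) = 2*42 = 84
  cat(3)*cat(4) = 5*14 = 70
  cat(4)*cat(3) = 14*5 = 70
  cat(5)*cat(2) = 42*2 = 84
  cat(6)*cat(1) = 132*1 = 132
  cat(7)*cat(0) = 429*1 = 429
= 429 + 132 + 84 + 70 + 70 + 84 + 132 + 429
= 1430


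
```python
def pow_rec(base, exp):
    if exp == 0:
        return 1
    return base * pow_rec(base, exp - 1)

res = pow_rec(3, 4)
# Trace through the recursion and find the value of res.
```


pow_rec(3, 4)
= 3 * pow_rec(3, 3)
= 3 * 3 * pow_rec(3, 2)
= 3 * 3 * 3 * pow_rec(3, 1)
= 3 * 3 * 3 * 3 * pow_rec(3, 0)
= 3 * 3 * 3 * 3 * 1
= 81


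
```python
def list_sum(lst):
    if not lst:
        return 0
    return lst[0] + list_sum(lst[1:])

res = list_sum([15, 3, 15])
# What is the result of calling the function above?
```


list_sum([15, 3, 15])
= 15 + list_sum([3, 15])
= 15 + 3 + list_sum([15])
= 15 + 3 + 15 + list_sum([])
= 15 + 3 + 15 + 0
= 33


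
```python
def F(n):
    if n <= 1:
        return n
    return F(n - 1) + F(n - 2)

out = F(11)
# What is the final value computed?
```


F(11)
= F(10) + F(9)
= (F(9) + F(8)) + F(9)
Computing bottom-up: F(0)=0, F(1)=1, F(2)=1, F(3)=2, F(4)=3, F(5)=5, F(6)=8, F(7)=13, F(8)=21, F(9)=34, F(10)=55, F(11)=89
= 89


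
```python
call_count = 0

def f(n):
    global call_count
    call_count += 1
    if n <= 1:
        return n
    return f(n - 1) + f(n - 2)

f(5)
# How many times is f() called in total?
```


f(5) calls f(4) and f(3); each non-base call branches into two more.
Let C(k) = total number of calls made by f(k), including the call to f(k) itself.
Base cases: C(0) = 1, C(1) = 1
Recurrence: C(k) = 1 + C(k-1) + C(k-2)
  C(2) = 1 + C(1) + C(0) = 1 + 1 + 1 = 3
  C(3) = 1 + C(2) + C(1) = 1 + 3 + 1 = 5
  C(4) = 1 + C(3) + C(2) = 1 + 5 + 3 = 9
  C(5) = 1 + C(4) + C(3) = 1 + 9 + 5 = 15
Total calls = C(5) = 15


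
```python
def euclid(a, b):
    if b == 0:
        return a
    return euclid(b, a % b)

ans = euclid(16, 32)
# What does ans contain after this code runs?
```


euclid(16, 32)
= euclid(32, 16 % 32) = euclid(32, 16)
= euclid(16, 32 % 16) = euclid(16, 0)
b == 0, return a = 16


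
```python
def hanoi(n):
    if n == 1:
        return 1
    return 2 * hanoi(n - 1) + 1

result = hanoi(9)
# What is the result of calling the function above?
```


hanoi(9)
= 2 * hanoi(8) + 1
= 2 * (2 * hanoi(7) + 1) + 1
= 2 * (2 * (2 * hanoi(6) + 1) + 1) + 1
= 2 * (2 * (2 * (2 * hanoi(5) + 1) + 1) + 1) + 1
= 2 * (2 * (2 * (2 * (2 * hanoi(4) + 1) + 1) + 1) + 1) + 1
= 2 * (2 * (2 * (2 * (2 * (2 * hanoi(3) + 1) + 1) + 1) + 1) + 1) + 1
= 2 * (2 * (2 * (2 * (2 * (2 * (2 * hanoi(2) + 1) + 1) + 1) + 1) + 1) + 1) + 1
= 2 * (2 * (2 * (2 * (2 * (2 * (2 * (2 * hanoi(1) + 1) + 1) + 1) + 1) + 1) + 1) + 1) + 1
Now compute bottom-up:
hanoi(1) = 1
hanoi(2) = 2 * 1 + 1 = 3
hanoi(3) = 2 * 3 + 1 = 7
hanoi(4) = 2 * 7 + 1 = 15
hanoi(5) = 2 * 15 + 1 = 31
hanoi(6) = 2 * 31 + 1 = 63
hanoi(7) = 2 * 63 + 1 = 127
hanoi(8) = 2 * 127 + 1 = 255
hanoi(9) = 2 * 255 + 1 = 511
= 511


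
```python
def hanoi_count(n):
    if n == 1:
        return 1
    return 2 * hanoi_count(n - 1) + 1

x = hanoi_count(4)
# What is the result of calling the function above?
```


hanoi_count(4)
= 2 * hanoi_count(3) + 1
= 2 * (2 * hanoi_count(2) + 1) + 1
= 2 * (2 * (2 * hanoi_count(1) + 1) + 1) + 1
Now compute bottom-up:
hanoi_count(1) = 1
hanoi_count(2) = 2 * 1 + 1 = 3
hanoi_count(3) = 2 * 3 + 1 = 7
hanoi_count(4) = 2 * 7 + 1 = 15
= 15


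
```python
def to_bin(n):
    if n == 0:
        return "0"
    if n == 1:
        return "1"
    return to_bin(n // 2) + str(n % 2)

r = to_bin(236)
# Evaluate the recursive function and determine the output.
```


to_bin(236)
= to_bin(118) + "0"
= to_bin(59) + "0" + "0"
= to_bin(29) + "1" + "0" + "0"
= to_bin(14) + "1" + "1" + "0" + "0"
= to_bin(7) + "0" + "1" + "1" + "0" + "0"
= to_bin(3) + "1" + "0" + "1" + "1" + "0" + "0"
= to_bin(1) + "1" + "1" + "0" + "1" + "1" + "0" + "0"
= "1" + "1" + "1" + "0" + "1" + "1" + "0" + "0"
= "11101100"


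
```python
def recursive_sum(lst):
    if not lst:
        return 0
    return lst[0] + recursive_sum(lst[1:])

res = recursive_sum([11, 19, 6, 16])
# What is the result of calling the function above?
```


recursive_sum([11, 19, 6, 16])
= 11 + recursive_sum([19, 6, 16])
= 11 + 19 + recursive_sum([6, 16])
= 11 + 19 + 6 + recursive_sum([16])
= 11 + 19 + 6 + 16 + recursive_sum([])
= 11 + 19 + 6 + 16 + 0
= 52


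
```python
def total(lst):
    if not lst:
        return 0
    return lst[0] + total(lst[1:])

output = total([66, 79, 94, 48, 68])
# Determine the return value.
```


total([66, 79, 94, 48, 68])
= 66 + total([79, 94, 48, 68])
= 66 + 79 + total([94, 48, 68])
= 66 + 79 + 94 + total([48, 68])
= 66 + 79 + 94 + 48 + total([68])
= 66 + 79 + 94 + 48 + 68 + total([])
= 66 + 79 + 94 + 48 + 68 + 0
= 355


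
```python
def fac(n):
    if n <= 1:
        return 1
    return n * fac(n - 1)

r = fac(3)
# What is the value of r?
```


fac(3)
= 3 * fac(2)
= 3 * 2 * fac(1)
= 3 * 2 * 1
= 6


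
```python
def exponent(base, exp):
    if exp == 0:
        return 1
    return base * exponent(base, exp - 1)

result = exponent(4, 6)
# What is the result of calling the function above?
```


exponent(4, 6)
= 4 * exponent(4, 5)
= 4 * 4 * exponent(4, 4)
= 4 * 4 * 4 * exponent(4, 3)
= 4 * 4 * 4 * 4 * exponent(4, 2)
= 4 * 4 * 4 * 4 * 4 * exponent(4, 1)
= 4 * 4 * 4 * 4 * 4 * 4 * exponent(4, 0)
= 4 * 4 * 4 * 4 * 4 * 4 * 1
= 4096


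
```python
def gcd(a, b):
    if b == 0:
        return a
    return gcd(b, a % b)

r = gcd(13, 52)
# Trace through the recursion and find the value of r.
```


gcd(13, 52)
= gcd(52, 13 % 52) = gcd(52, 13)
= gcd(13, 52 % 13) = gcd(13, 0)
b == 0, return a = 13


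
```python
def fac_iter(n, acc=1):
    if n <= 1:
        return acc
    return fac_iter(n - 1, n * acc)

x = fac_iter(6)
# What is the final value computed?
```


fac_iter(6, 1)
= fac_iter(5, 6 * 1) = fac_iter(5, 6)
= fac_iter(4, 5 * 6) = fac_iter(4, 30)
= fac_iter(3, 4 * 30) = fac_iter(3, 120)
= fac_iter(2, 3 * 120) = fac_iter(2, 360)
= fac_iter(1, 2 * 360) = fac_iter(1, 720)
n <= 1, return acc = 720


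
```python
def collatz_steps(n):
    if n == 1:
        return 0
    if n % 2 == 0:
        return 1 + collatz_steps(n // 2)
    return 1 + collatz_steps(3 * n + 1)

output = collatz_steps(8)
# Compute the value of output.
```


collatz_steps(8)
8 is even -> collatz_steps(4)
4 is even -> collatz_steps(2)
2 is even -> collatz_steps(1)
Reached 1 after 3 steps
= 3


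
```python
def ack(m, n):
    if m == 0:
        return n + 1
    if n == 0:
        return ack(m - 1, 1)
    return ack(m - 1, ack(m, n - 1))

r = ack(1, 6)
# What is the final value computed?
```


ack(1, 6)
= ack(0, ack(1, 5))
First compute ack(1, 5) = 7
= ack(0, 7)
= 8


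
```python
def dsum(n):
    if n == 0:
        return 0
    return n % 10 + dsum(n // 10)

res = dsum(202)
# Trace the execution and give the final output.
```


dsum(202)
= 2 + dsum(20)
= 2 + 0 + dsum(2)
= 2 + 0 + 2 + dsum(0)
= 2 + 0 + 2 + 0
= 4


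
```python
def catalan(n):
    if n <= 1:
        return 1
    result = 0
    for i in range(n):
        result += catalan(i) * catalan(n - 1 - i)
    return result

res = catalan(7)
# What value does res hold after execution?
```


catalan(7)
= sum of catalan(i) * catalan(7-1-i) for i in 0..6
First compute sub-values bottom-up:
  catalan(0) = 1, catalan(1) = 1
  catalan(2) = 1*1 + 1*1 = 2
  catalan(3) = 1*2 + 1*1 + 2*1 = 5
  catalan(4) = 1*5 + 1*2 + 2*1 + 5*1 = 14
  catalan(5) = 1*14 + 1*5 + 2*2 + 5*1 + 14*1 = 42
  catalan(6) = 1*42 + 1*14 + 2*5 + 5*2 + 14*1 + 42*1 = 132
Now catalan(7):
  catalan(0)*catalan(6) = 1*132 = 132
  catalan(1)*catalan(5) = 1*42 = 42
  catalan(2)*catalan(4) = 2*14 = 28
  catalan(3)*catalan(3) = 5*5 = 25
  catalan(4)*catalan(2) = 14*2 = 28
  catalan(5)*catalan(1) = 42*1 = 42
  catalan(6)*catalan(0) = 132*1 = 132
= 132 + 42 + 28 + 25 + 28 + 42 + 132
= 429


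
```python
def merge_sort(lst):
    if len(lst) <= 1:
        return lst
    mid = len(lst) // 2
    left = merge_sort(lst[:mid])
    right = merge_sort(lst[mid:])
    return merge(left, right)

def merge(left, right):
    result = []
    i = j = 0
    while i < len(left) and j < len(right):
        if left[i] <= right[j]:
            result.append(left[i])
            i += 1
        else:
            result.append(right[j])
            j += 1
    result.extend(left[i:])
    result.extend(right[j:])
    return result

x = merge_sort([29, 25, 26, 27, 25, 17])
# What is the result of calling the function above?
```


merge_sort([29, 25, 26, 27, 25, 17])
Split into [29, 25, 26] and [27, 25, 17]
Left sorted: [25, 26, 29]
Right sorted: [17, 25, 27]
Merge [25, 26, 29] and [17, 25, 27]
= [17, 25, 25, 26, 27, 29]


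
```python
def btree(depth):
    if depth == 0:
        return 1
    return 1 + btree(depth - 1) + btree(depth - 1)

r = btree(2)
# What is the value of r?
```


btree(2)
= 1 + btree(1) + btree(1)
= 1 + 2 * btree(1)
btree(k) = 2^(k+1) - 1
btree(0) = 1
btree(1) = 3
btree(2) = 7
btree(2) = 2^3 - 1 = 7


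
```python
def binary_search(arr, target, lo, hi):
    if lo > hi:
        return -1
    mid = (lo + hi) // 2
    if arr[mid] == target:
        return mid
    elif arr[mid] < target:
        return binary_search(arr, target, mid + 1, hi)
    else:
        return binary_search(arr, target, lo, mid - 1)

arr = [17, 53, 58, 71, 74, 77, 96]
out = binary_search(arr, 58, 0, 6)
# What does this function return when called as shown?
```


binary_search(arr, 58, 0, 6)
lo=0, hi=6, mid=3, arr[mid]=71
71 > 58, search left half
lo=0, hi=2, mid=1, arr[mid]=53
53 < 58, search right half
lo=2, hi=2, mid=2, arr[mid]=58
arr[2] == 58, found at index 2
= 2


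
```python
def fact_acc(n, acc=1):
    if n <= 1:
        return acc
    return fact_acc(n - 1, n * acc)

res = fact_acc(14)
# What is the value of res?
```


fact_acc(14, 1)
= fact_acc(13, 14 * 1) = fact_acc(13, 14)
= fact_acc(12, 13 * 14) = fact_acc(12, 182)
= fact_acc(11, 12 * 182) = fact_acc(11, 2184)
= fact_acc(10, 11 * 2184) = fact_acc(10, 24024)
= fact_acc(9, 10 * 24024) = fact_acc(9, 240240)
= fact_acc(8, 9 * 240240) = fact_acc(8, 2162160)
= fact_acc(7, 8 * 2162160) = fact_acc(7, 17297280)
= fact_acc(6, 7 * 17297280) = fact_acc(6, 121080960)
= fact_acc(5, 6 * 121080960) = fact_acc(5, 726485760)
= fact_acc(4, 5 * 726485760) = fact_acc(4, 3632428800)
= fact_acc(3, 4 * 3632428800) = fact_acc(3, 14529715200)
= fact_acc(2, 3 * 14529715200) = fact_acc(2, 43589145600)
= fact_acc(1, 2 * 43589145600) = fact_acc(1, 87178291200)
n <= 1, return acc = 87178291200


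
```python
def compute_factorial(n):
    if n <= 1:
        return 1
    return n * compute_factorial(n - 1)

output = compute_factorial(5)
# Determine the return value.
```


compute_factorial(5)
= 5 * compute_factorial(4)
= 5 * 4 * compute_factorial(3)
= 5 * 4 * 3 * compute_factorial(2)
= 5 * 4 * 3 * 2 * compute_factorial(1)
= 5 * 4 * 3 * 2 * 1
= 120


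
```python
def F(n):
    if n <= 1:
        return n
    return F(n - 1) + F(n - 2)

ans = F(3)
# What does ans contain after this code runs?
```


F(3)
= F(2) + F(1)
Computing bottom-up: F(0)=0, F(1)=1, F(2)=1, F(3)=2
= 2


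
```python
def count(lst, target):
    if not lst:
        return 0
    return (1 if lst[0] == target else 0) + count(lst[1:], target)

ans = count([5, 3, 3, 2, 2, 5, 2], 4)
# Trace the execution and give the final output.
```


count([5, 3, 3, 2, 2, 5, 2], 4)
lst[0]=5 != 4: 0 + count([3, 3, 2, 2, 5, 2], 4)
lst[0]=3 != 4: 0 + count([3, 2, 2, 5, 2], 4)
lst[0]=3 != 4: 0 + count([2, 2, 5, 2], 4)
lst[0]=2 != 4: 0 + count([2, 5, 2], 4)
lst[0]=2 != 4: 0 + count([5, 2], 4)
lst[0]=5 != 4: 0 + count([2], 4)
lst[0]=2 != 4: 0 + count([], 4)
= 0


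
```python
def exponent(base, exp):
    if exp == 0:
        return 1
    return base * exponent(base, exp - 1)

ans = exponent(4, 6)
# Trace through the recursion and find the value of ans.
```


exponent(4, 6)
= 4 * exponent(4, 5)
= 4 * 4 * exponent(4, 4)
= 4 * 4 * 4 * exponent(4, 3)
= 4 * 4 * 4 * 4 * exponent(4, 2)
= 4 * 4 * 4 * 4 * 4 * exponent(4, 1)
= 4 * 4 * 4 * 4 * 4 * 4 * exponent(4, 0)
= 4 * 4 * 4 * 4 * 4 * 4 * 1
= 4096


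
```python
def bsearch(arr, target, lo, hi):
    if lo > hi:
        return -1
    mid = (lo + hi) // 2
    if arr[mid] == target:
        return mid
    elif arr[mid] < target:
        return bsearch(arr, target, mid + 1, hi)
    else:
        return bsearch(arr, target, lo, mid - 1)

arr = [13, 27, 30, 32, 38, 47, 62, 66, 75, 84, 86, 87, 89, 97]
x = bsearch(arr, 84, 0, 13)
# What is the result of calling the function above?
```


bsearch(arr, 84, 0, 13)
lo=0, hi=13, mid=6, arr[mid]=62
62 < 84, search right half
lo=7, hi=13, mid=10, arr[mid]=86
86 > 84, search left half
lo=7, hi=9, mid=8, arr[mid]=75
75 < 84, search right half
lo=9, hi=9, mid=9, arr[mid]=84
arr[9] == 84, found at index 9
= 9


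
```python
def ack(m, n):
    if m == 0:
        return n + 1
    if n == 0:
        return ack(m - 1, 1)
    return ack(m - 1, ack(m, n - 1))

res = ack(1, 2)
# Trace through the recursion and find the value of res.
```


ack(1, 2)
= ack(0, ack(1, 1))
First compute ack(1, 1) = 3
= ack(0, 3)
= 4


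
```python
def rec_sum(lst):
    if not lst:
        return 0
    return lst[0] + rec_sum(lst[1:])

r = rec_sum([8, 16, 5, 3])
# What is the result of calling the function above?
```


rec_sum([8, 16, 5, 3])
= 8 + rec_sum([16, 5, 3])
= 8 + 16 + rec_sum([5, 3])
= 8 + 16 + 5 + rec_sum([3])
= 8 + 16 + 5 + 3 + rec_sum([])
= 8 + 16 + 5 + 3 + 0
= 32


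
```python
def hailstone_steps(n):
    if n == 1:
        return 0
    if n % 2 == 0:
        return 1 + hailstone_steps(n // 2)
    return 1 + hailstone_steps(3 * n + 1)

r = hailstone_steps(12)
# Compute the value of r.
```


hailstone_steps(12)
12 is even -> hailstone_steps(6)
6 is even -> hailstone_steps(3)
3 is odd -> 3*3+1 = 10 -> hailstone_steps(10)
10 is even -> hailstone_steps(5)
5 is odd -> 3*5+1 = 16 -> hailstone_steps(16)
16 is even -> hailstone_steps(8)
8 is even -> hailstone_steps(4)
4 is even -> hailstone_steps(2)
2 is even -> hailstone_steps(1)
Reached 1 after 9 steps
= 9


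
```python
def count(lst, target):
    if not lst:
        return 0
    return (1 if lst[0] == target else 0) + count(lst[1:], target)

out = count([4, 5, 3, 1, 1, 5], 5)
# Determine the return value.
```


count([4, 5, 3, 1, 1, 5], 5)
lst[0]=4 != 5: 0 + count([5, 3, 1, 1, 5], 5)
lst[0]=5 == 5: 1 + count([3, 1, 1, 5], 5)
lst[0]=3 != 5: 0 + count([1, 1, 5], 5)
lst[0]=1 != 5: 0 + count([1, 5], 5)
lst[0]=1 != 5: 0 + count([5], 5)
lst[0]=5 == 5: 1 + count([], 5)
= 2


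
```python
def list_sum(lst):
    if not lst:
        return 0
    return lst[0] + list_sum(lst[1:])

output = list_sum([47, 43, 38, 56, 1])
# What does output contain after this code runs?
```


list_sum([47, 43, 38, 56, 1])
= 47 + list_sum([43, 38, 56, 1])
= 47 + 43 + list_sum([38, 56, 1])
= 47 + 43 + 38 + list_sum([56, 1])
= 47 + 43 + 38 + 56 + list_sum([1])
= 47 + 43 + 38 + 56 + 1 + list_sum([])
= 47 + 43 + 38 + 56 + 1 + 0
= 185


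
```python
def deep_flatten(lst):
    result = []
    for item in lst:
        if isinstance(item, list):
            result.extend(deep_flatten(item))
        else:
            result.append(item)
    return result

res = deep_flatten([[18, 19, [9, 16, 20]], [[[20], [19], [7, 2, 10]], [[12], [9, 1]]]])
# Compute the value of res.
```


deep_flatten([[18, 19, [9, 16, 20]], [[[20], [19], [7, 2, 10]], [[12], [9, 1]]]])
Processing each element:
  [18, 19, [9, 16, 20]] is a list -> deep_flatten recursively -> [18, 19, 9, 16, 20]
  [[[20], [19], [7, 2, 10]], [[12], [9, 1]]] is a list -> deep_flatten recursively -> [20, 19, 7, 2, 10, 12, 9, 1]
= [18, 19, 9, 16, 20, 20, 19, 7, 2, 10, 12, 9, 1]


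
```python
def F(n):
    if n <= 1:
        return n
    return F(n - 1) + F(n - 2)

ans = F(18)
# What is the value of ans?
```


F(18)
= F(17) + F(16)
= (F(16) + F(15)) + F(16)
Computing bottom-up: F(0)=0, F(1)=1, F(2)=1, F(3)=2, F(4)=3, F(5)=5, F(6)=8, F(7)=13, F(8)=21, F(9)=34, F(10)=55, F(11)=89, F(12)=144, F(13)=233, F(14)=377, F(15)=610, F(16)=987, F(17)=1597, F(18)=2584
= 2584


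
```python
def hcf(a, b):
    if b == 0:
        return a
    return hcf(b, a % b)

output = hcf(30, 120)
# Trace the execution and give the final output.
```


hcf(30, 120)
= hcf(120, 30 % 120) = hcf(120, 30)
= hcf(30, 120 % 30) = hcf(30, 0)
b == 0, return a = 30


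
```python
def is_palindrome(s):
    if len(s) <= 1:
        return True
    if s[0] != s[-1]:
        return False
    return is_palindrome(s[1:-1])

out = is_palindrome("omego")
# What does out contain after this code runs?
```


is_palindrome("omego")
"omego": s[0]='o' == s[-1]='o' -> is_palindrome("meg")
"meg": s[0]='m' != s[-1]='g' -> False
= False


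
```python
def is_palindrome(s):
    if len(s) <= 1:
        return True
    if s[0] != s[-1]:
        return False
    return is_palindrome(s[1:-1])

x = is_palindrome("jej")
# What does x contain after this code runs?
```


is_palindrome("jej")
"jej": s[0]='j' == s[-1]='j' -> is_palindrome("e")
"e": len <= 1 -> True
= True
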